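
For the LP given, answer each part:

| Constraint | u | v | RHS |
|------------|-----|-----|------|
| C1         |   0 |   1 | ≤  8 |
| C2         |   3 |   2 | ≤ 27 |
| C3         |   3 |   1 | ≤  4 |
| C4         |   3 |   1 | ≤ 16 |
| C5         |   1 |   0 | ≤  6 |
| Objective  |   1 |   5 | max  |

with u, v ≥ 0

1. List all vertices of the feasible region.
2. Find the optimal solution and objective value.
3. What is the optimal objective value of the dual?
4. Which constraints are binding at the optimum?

1. (0, 0), (1.333, 0), (0, 4)
2. u = 0, v = 4, z = 20
3. 20 (by strong duality, equal to the primal optimum)
4. C3, u ≥ 0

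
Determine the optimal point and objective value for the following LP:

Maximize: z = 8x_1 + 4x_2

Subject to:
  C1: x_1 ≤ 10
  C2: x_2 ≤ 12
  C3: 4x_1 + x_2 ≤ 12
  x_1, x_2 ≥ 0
x_1 = 0, x_2 = 12, z = 48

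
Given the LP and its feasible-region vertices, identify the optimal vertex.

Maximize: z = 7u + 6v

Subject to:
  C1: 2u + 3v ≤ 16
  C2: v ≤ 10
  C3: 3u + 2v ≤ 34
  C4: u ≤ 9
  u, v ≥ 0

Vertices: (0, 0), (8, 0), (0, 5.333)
(8, 0) with z = 56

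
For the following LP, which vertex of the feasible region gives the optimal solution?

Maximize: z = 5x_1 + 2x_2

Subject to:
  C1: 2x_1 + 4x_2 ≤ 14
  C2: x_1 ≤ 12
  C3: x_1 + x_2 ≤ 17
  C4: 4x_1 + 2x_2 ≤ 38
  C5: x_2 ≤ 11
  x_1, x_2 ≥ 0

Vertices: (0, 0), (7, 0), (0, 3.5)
(7, 0) with z = 35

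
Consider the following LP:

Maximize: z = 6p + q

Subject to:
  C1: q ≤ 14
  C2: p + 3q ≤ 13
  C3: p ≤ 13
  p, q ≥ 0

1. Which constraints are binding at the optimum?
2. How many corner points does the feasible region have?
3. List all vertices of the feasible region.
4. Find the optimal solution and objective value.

1. C2, C3, q ≥ 0
2. 3
3. (0, 0), (13, 0), (0, 4.333)
4. p = 13, q = 0, z = 78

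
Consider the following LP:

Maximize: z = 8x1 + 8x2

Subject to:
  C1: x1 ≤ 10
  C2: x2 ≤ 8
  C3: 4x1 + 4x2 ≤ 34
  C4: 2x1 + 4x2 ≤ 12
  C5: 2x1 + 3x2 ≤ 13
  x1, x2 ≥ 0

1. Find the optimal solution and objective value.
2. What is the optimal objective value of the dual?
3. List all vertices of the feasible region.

1. x1 = 6, x2 = 0, z = 48
2. 48 (by strong duality, equal to the primal optimum)
3. (0, 0), (6, 0), (0, 3)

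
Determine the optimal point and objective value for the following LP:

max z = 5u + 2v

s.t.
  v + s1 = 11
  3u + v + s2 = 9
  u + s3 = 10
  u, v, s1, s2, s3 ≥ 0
u = 0, v = 9, z = 18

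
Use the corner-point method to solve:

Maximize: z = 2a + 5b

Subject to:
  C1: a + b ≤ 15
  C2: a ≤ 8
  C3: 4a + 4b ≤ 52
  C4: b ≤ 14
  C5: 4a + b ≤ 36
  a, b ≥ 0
Each vertex is the intersection of two constraint boundaries that also satisfies all remaining constraints:
  a = 0 and b = 0 → (0, 0)
  a = 8 and b = 0 → (8, 0)
  a = 8 and 4a + b = 36 → (8, 4)
  4a + 4b = 52 and 4a + b = 36 → (7.667, 5.333)
  4a + 4b = 52 and a = 0 → (0, 13)

Evaluating z = 2a + 5b at each vertex:
  (0, 0): z = 0
  (8, 0): z = 16
  (8, 4): z = 36
  (7.667, 5.333): z = 42
  (0, 13): z = 65

The maximum is at (0, 13) with z = 65.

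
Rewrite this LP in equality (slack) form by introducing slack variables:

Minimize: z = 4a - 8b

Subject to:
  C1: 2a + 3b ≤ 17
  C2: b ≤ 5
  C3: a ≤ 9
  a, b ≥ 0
min z = 4a - 8b

s.t.
  2a + 3b + s1 = 17
  b + s2 = 5
  a + s3 = 9
  a, b, s1, s2, s3 ≥ 0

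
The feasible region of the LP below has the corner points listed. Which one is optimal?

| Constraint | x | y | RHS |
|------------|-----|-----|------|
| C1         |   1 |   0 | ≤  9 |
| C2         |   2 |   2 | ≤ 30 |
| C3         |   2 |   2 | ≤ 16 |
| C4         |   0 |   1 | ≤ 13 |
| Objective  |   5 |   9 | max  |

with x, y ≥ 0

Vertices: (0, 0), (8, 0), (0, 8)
(0, 8) with z = 72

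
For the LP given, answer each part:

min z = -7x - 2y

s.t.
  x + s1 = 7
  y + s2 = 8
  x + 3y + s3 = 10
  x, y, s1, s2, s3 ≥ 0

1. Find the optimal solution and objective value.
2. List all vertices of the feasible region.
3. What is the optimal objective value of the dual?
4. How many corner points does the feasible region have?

1. x = 7, y = 1, z = -51
2. (0, 0), (7, 0), (7, 1), (0, 3.333)
3. -51 (by strong duality, equal to the primal optimum)
4. 4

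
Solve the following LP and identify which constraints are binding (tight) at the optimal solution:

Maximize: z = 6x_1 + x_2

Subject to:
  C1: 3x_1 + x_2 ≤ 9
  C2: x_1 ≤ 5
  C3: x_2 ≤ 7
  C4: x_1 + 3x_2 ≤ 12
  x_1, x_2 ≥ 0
Optimal: x_1 = 3, x_2 = 0
Slack at optimum:
  C1: slack = 0 (binding)
  C2: slack = 2
  C3: slack = 7
  C4: slack = 9
  x_1 ≥ 0: x_1 = 3
  x_2 ≥ 0: x_2 = 0 (binding)
Binding constraints: C1, x_2 ≥ 0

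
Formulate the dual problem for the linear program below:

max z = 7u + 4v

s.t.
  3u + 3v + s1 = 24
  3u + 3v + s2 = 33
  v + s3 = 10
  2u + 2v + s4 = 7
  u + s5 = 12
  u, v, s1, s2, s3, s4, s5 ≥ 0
Minimize: z = 24y1 + 33y2 + 10y3 + 7y4 + 12y5

Subject to:
  C1: -3y1 - 3y2 - 2y4 - y5 ≤ -7
  C2: -3y1 - 3y2 - y3 - 2y4 ≤ -4
  y1, y2, y3, y4, y5 ≥ 0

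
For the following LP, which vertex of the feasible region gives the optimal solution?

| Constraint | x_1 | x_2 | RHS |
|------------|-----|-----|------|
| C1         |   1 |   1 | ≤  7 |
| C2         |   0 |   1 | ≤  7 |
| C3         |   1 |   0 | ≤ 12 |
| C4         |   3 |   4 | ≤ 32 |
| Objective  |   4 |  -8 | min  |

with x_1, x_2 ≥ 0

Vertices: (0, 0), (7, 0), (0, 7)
Evaluating z = 4x_1 - 8x_2 at each vertex:
  (0, 0): z = 0
  (7, 0): z = 28
  (0, 7): z = -56

The smallest value is z = -56, attained at (0, 7).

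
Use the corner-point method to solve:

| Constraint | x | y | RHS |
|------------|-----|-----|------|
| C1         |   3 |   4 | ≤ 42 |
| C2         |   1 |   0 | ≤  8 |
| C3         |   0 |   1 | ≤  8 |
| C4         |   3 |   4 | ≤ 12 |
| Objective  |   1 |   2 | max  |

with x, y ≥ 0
Each vertex is the intersection of two constraint boundaries that also satisfies all remaining constraints:
  x = 0 and y = 0 → (0, 0)
  3x + 4y = 12 and y = 0 → (4, 0)
  3x + 4y = 12 and x = 0 → (0, 3)

Evaluating z = x + 2y at each vertex:
  (0, 0): z = 0
  (4, 0): z = 4
  (0, 3): z = 6

The maximum is at (0, 3) with z = 6.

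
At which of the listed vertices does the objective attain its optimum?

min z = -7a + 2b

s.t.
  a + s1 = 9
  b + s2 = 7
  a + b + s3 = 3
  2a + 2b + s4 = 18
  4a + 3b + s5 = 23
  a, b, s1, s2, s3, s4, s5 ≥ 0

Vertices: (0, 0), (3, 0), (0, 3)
Evaluating z = -7a + 2b at each vertex:
  (0, 0): z = 0
  (3, 0): z = -21
  (0, 3): z = 6

The smallest value is z = -21, attained at (3, 0).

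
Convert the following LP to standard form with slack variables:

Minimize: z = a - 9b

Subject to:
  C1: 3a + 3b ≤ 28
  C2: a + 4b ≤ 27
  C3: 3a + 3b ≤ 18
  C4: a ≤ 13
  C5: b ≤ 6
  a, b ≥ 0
min z = a - 9b

s.t.
  3a + 3b + s1 = 28
  a + 4b + s2 = 27
  3a + 3b + s3 = 18
  a + s4 = 13
  b + s5 = 6
  a, b, s1, s2, s3, s4, s5 ≥ 0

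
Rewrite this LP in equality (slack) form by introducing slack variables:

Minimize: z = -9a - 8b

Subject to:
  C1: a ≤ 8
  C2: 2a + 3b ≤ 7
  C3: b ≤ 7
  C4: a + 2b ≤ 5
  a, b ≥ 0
min z = -9a - 8b

s.t.
  a + s1 = 8
  2a + 3b + s2 = 7
  b + s3 = 7
  a + 2b + s4 = 5
  a, b, s1, s2, s3, s4 ≥ 0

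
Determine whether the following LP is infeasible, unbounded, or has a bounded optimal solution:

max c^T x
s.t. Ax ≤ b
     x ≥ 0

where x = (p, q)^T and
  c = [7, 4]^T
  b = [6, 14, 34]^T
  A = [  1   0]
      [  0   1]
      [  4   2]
The point (1.5, 14) satisfies every constraint, so the LP is feasible; the constraints give p ≤ 6 and q ≤ 14, which with p, q ≥ 0 keep the feasible region inside a bounded box. A feasible, bounded LP attains a finite optimum at a vertex.

The LP has an optimal solution: (1.5, 14) with z = 66.5.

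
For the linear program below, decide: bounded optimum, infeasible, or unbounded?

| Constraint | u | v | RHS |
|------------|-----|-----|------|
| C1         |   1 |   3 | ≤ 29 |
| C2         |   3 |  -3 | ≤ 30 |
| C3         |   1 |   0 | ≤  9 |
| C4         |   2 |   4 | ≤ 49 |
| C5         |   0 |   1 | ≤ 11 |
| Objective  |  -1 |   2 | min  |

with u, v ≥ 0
The point (9, 0) satisfies every constraint, so the LP is feasible; the constraints give u ≤ 9 and v ≤ 11, which with u, v ≥ 0 keep the feasible region inside a bounded box. A feasible, bounded LP attains a finite optimum at a vertex.

Evaluating z = -u + 2v at each vertex:
  (0, 0): z = 0
  (9, 0): z = -9
  (9, 6.667): z = 4.333
  (0, 9.667): z = 19.33

Bounded optimum: z* = -9 at (9, 0).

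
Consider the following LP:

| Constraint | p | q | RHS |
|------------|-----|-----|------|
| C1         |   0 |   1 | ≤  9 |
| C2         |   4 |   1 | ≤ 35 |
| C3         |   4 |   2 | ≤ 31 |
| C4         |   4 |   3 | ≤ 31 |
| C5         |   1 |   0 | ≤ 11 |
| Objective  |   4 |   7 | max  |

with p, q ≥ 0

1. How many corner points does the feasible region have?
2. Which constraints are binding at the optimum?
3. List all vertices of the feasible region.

1. 4
2. C1, C4
3. (0, 0), (7.75, 0), (1, 9), (0, 9)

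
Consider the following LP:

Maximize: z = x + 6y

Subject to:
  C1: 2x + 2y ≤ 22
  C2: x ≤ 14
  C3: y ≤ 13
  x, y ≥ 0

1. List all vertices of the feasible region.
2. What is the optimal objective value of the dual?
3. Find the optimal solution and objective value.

1. (0, 0), (11, 0), (0, 11)
2. 66 (by strong duality, equal to the primal optimum)
3. x = 0, y = 11, z = 66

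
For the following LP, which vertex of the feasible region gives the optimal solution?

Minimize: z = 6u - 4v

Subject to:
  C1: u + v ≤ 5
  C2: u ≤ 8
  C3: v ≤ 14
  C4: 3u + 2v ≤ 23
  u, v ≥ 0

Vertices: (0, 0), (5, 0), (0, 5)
Evaluating z = 6u - 4v at each vertex:
  (0, 0): z = 0
  (5, 0): z = 30
  (0, 5): z = -20

The smallest value is z = -20, attained at (0, 5).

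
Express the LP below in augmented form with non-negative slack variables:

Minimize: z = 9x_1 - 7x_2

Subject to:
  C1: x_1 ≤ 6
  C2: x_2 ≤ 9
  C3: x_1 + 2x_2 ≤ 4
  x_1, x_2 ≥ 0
min z = 9x_1 - 7x_2

s.t.
  x_1 + s1 = 6
  x_2 + s2 = 9
  x_1 + 2x_2 + s3 = 4
  x_1, x_2, s1, s2, s3 ≥ 0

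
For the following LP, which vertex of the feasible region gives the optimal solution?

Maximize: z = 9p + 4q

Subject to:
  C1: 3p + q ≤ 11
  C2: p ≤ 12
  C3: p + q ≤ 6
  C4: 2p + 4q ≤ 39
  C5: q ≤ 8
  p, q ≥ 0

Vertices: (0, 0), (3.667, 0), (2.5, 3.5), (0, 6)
(2.5, 3.5) with z = 36.5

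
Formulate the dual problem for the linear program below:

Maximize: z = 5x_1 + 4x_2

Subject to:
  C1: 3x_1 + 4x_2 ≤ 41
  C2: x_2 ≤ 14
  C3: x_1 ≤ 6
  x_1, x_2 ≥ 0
Minimize: z = 41y1 + 14y2 + 6y3

Subject to:
  C1: -3y1 - y3 ≤ -5
  C2: -4y1 - y2 ≤ -4
  y1, y2, y3 ≥ 0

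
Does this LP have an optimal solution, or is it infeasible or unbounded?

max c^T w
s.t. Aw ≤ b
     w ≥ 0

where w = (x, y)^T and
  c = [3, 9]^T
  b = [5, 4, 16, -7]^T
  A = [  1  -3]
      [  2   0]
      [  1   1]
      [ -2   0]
One constraint requires 2x ≤ 4, while the constraint -2x ≤ -7 is equivalent to 2x ≥ 7. Together they would need 7 ≤ 2x ≤ 4, which is impossible since 7 > 4. No point satisfies all constraints.

Infeasible: no point satisfies all constraints simultaneously.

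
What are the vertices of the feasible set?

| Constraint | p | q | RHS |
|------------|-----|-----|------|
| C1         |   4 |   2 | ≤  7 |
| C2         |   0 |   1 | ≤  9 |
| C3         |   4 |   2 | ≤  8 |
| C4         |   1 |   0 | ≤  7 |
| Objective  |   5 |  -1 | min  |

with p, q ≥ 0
Each vertex is the intersection of two constraint boundaries that also satisfies all remaining constraints:
  p = 0 and q = 0 → (0, 0)
  4p + 2q = 7 and q = 0 → (1.75, 0)
  4p + 2q = 7 and p = 0 → (0, 3.5)

Vertices: (0, 0), (1.75, 0), (0, 3.5)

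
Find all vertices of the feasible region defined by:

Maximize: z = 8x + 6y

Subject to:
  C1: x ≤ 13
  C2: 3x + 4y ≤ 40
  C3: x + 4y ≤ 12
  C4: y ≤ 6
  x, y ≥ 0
Each vertex is the intersection of two constraint boundaries that also satisfies all remaining constraints:
  x = 0 and y = 0 → (0, 0)
  x + 4y = 12 and y = 0 → (12, 0)
  x + 4y = 12 and x = 0 → (0, 3)

Vertices: (0, 0), (12, 0), (0, 3)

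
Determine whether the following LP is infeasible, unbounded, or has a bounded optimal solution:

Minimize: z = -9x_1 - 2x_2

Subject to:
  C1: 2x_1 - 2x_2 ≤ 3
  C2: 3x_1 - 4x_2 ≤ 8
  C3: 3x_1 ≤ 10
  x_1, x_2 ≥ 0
Feasible point: (0, 0) satisfies every constraint, so the LP is feasible.
Direction d = (0, 1): for each constraint row a, a·d ≤ 0 —
  (2)(0) + (-2)(1) = -2 ≤ 0
  (3)(0) + (-4)(1) = -4 ≤ 0
  (3)(0) + (0)(1) = 0 ≤ 0
and d ≥ 0, so (0, 0) + t·d stays feasible for every t ≥ 0. Along this ray z = -9x_1 - 2x_2 changes by -2 per unit t, so z → −∞.

Unbounded — the objective can decrease without bound over the feasible region.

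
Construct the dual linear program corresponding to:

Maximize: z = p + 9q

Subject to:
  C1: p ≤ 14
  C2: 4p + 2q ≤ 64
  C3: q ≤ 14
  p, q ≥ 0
Minimize: z = 14y1 + 64y2 + 14y3

Subject to:
  C1: -y1 - 4y2 ≤ -1
  C2: -2y2 - y3 ≤ -9
  y1, y2, y3 ≥ 0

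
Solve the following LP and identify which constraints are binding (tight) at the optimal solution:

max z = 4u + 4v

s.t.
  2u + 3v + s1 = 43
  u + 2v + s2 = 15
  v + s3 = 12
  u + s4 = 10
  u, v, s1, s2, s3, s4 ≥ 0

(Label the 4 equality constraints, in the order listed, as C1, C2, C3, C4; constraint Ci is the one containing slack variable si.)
Optimal: u = 10, v = 2.5
Slack at optimum:
  C1: slack = 15.5
  C2: slack = 0 (binding)
  C3: slack = 9.5
  C4: slack = 0 (binding)
  u ≥ 0: u = 10
  v ≥ 0: v = 2.5
Binding constraints: C2, C4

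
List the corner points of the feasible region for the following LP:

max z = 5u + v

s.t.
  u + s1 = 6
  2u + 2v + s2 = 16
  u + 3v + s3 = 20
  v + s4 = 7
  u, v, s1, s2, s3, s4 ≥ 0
Each vertex is the intersection of two constraint boundaries that also satisfies all remaining constraints:
  u = 0 and v = 0 → (0, 0)
  u = 6 and v = 0 → (6, 0)
  u = 6 and 2u + 2v = 16 → (6, 2)
  2u + 2v = 16 and u + 3v = 20 → (2, 6)
  u + 3v = 20 and u = 0 → (0, 6.667)

Vertices: (0, 0), (6, 0), (6, 2), (2, 6), (0, 6.667)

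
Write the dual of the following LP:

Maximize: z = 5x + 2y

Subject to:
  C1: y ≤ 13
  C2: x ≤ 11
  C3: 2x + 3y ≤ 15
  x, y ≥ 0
Minimize: z = 13y1 + 11y2 + 15y3

Subject to:
  C1: -y2 - 2y3 ≤ -5
  C2: -y1 - 3y3 ≤ -2
  y1, y2, y3 ≥ 0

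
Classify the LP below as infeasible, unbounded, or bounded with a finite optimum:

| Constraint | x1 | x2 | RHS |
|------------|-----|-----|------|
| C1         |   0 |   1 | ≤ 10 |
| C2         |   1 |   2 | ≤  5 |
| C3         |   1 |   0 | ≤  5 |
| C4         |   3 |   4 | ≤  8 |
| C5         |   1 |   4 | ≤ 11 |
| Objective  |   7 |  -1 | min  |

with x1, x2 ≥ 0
The point (0, 2) satisfies every constraint, so the LP is feasible; the constraints give x1 ≤ 5 and x2 ≤ 10, which with x1, x2 ≥ 0 keep the feasible region inside a bounded box. A feasible, bounded LP attains a finite optimum at a vertex.

Evaluating z = 7x1 - x2 at each vertex:
  (0, 0): z = 0
  (2.667, 0): z = 18.67
  (0, 2): z = -2

The LP has an optimal solution: (0, 2) with z = -2.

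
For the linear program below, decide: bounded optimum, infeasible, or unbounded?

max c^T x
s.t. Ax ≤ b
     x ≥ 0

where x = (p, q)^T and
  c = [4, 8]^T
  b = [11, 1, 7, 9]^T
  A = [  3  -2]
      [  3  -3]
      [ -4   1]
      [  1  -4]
Feasible point: (0, 0) satisfies every constraint, so the LP is feasible.
Direction d = (2, 3): for each constraint row a, a·d ≤ 0 —
  (3)(2) + (-2)(3) = 0 ≤ 0
  (3)(2) + (-3)(3) = -3 ≤ 0
  (-4)(2) + (1)(3) = -5 ≤ 0
  (1)(2) + (-4)(3) = -10 ≤ 0
and d ≥ 0, so (0, 0) + t·d stays feasible for every t ≥ 0. Along this ray z = 4p + 8q changes by 32 per unit t, so z → +∞.

Unbounded: there is a feasible ray along which z → +∞.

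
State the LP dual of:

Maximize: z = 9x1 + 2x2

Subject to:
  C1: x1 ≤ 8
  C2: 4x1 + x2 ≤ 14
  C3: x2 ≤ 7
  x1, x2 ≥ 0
Minimize: z = 8y1 + 14y2 + 7y3

Subject to:
  C1: -y1 - 4y2 ≤ -9
  C2: -y2 - y3 ≤ -2
  y1, y2, y3 ≥ 0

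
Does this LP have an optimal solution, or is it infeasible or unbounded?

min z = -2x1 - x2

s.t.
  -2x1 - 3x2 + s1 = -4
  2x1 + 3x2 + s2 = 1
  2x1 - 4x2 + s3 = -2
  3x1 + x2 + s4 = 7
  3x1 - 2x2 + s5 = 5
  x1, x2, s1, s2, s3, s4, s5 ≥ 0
The row 2x1 + 3x2 + s2 = 1 with s2 ≥ 0 requires 2x1 + 3x2 ≤ 1, while the row -2x1 - 3x2 + s1 = -4 with s1 ≥ 0 is equivalent to 2x1 + 3x2 ≥ 4. Together they would need 4 ≤ 2x1 + 3x2 ≤ 1, which is impossible since 4 > 1. No point satisfies all constraints.

The feasible region is empty; the LP is infeasible.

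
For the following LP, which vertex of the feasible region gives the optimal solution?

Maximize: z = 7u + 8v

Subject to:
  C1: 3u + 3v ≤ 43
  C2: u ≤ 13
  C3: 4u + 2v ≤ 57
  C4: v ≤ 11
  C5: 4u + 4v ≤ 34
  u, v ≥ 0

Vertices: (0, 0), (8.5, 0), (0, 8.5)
(0, 8.5) with z = 68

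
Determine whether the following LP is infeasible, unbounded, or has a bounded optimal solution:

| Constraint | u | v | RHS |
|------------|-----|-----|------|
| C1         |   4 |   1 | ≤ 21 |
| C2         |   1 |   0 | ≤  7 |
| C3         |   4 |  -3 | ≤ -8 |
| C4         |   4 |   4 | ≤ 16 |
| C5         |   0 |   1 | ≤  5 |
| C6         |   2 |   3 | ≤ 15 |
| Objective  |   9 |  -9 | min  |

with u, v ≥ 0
The point (0, 4) satisfies every constraint, so the LP is feasible; the constraints give u ≤ 7 and v ≤ 5, which with u, v ≥ 0 keep the feasible region inside a bounded box. A feasible, bounded LP attains a finite optimum at a vertex.

Evaluating z = 9u - 9v at each vertex:
  (0, 2.667): z = -24
  (0.5714, 3.429): z = -25.71
  (0, 4): z = -36

Bounded optimum: z* = -36 at (0, 4).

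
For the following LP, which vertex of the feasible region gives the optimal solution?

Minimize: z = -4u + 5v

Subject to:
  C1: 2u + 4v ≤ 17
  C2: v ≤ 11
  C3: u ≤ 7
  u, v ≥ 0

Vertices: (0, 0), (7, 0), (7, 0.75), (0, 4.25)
(7, 0) with z = -28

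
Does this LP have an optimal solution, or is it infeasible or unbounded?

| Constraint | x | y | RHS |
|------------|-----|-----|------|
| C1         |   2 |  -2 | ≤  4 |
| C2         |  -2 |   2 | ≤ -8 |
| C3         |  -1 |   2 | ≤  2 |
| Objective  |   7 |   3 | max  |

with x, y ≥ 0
C1 requires 2x - 2y ≤ 4, while C2 (-2x + 2y ≤ -8) is equivalent to 2x - 2y ≥ 8. Together they would need 8 ≤ 2x - 2y ≤ 4, which is impossible since 8 > 4. No point satisfies all constraints.

Infeasible — the constraint set is empty.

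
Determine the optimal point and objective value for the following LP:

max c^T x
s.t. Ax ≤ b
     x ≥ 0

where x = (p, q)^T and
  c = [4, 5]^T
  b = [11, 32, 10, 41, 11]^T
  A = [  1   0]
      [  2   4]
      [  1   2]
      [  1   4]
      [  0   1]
p = 10, q = 0, z = 40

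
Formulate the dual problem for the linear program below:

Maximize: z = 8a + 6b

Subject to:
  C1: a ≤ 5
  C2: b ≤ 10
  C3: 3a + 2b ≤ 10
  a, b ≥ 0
Minimize: z = 5y1 + 10y2 + 10y3

Subject to:
  C1: -y1 - 3y3 ≤ -8
  C2: -y2 - 2y3 ≤ -6
  y1, y2, y3 ≥ 0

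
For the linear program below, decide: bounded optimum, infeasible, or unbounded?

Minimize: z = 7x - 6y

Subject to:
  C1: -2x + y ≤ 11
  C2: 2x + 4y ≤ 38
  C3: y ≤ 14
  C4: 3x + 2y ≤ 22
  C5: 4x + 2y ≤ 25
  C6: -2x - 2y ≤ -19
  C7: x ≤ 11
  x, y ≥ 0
The point (0, 9.5) satisfies every constraint, so the LP is feasible; the constraints give x ≤ 11 and y ≤ 14, which with x, y ≥ 0 keep the feasible region inside a bounded box. A feasible, bounded LP attains a finite optimum at a vertex.

The LP has an optimal solution: (0, 9.5) with z = -57.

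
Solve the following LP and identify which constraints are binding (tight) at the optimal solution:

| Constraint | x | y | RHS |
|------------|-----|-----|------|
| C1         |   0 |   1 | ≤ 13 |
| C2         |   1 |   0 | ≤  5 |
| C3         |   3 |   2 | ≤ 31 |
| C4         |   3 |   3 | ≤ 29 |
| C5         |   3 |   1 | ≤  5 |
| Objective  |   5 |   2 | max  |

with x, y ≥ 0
Optimal: x = 0, y = 5
Slack at optimum:
  C1: slack = 8
  C2: slack = 5
  C3: slack = 21
  C4: slack = 14
  C5: slack = 0 (binding)
  x ≥ 0: x = 0 (binding)
  y ≥ 0: y = 5
Binding constraints: C5, x ≥ 0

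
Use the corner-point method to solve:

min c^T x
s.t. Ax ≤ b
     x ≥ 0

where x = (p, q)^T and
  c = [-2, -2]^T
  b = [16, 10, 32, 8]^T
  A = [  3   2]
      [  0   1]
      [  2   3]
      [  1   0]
p = 0, q = 8, z = -16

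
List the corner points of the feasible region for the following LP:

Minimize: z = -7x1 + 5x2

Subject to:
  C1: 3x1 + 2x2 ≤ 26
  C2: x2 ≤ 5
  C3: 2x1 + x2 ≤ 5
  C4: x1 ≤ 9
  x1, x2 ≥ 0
Each vertex is the intersection of two constraint boundaries that also satisfies all remaining constraints:
  x1 = 0 and x2 = 0 → (0, 0)
  2x1 + x2 = 5 and x2 = 0 → (2.5, 0)
  x2 = 5 and 2x1 + x2 = 5 → (0, 5)

Vertices: (0, 0), (2.5, 0), (0, 5)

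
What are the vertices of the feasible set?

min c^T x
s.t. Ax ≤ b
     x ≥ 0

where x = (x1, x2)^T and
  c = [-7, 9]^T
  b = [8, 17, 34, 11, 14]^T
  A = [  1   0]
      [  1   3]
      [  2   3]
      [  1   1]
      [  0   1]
Each vertex is the intersection of two constraint boundaries that also satisfies all remaining constraints:
  x1 = 0 and x2 = 0 → (0, 0)
  x1 = 8 and x2 = 0 → (8, 0)
  x1 = 8 and x1 + 3x2 = 17 → (8, 3)
  x1 + 3x2 = 17 and x1 = 0 → (0, 5.667)

Vertices: (0, 0), (8, 0), (8, 3), (0, 5.667)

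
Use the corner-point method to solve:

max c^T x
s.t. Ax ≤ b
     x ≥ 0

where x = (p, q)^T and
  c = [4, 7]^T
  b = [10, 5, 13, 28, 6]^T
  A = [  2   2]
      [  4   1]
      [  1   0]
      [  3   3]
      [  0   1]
p = 0, q = 5, z = 35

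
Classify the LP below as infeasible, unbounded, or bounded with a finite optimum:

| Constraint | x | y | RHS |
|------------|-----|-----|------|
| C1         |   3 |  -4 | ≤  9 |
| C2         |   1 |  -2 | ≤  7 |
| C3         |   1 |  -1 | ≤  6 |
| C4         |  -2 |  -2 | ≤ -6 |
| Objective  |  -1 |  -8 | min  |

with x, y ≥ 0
Feasible point: (0, 3) satisfies every constraint, so the LP is feasible.
Direction d = (0, 1): for each constraint row a, a·d ≤ 0 —
  (3)(0) + (-4)(1) = -4 ≤ 0
  (1)(0) + (-2)(1) = -2 ≤ 0
  (1)(0) + (-1)(1) = -1 ≤ 0
  (-2)(0) + (-2)(1) = -2 ≤ 0
and d ≥ 0, so (0, 3) + t·d stays feasible for every t ≥ 0. Along this ray z = -x - 8y changes by -8 per unit t, so z → −∞.

The LP is unbounded; z can be made arbitrarily small.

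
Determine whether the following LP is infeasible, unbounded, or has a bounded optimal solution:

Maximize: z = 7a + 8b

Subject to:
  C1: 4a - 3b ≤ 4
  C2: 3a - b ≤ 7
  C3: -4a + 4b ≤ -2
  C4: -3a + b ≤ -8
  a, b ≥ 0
C2 requires 3a - b ≤ 7, while C4 (-3a + b ≤ -8) is equivalent to 3a - b ≥ 8. Together they would need 8 ≤ 3a - b ≤ 7, which is impossible since 8 > 7. No point satisfies all constraints.

Infeasible — the constraint set is empty.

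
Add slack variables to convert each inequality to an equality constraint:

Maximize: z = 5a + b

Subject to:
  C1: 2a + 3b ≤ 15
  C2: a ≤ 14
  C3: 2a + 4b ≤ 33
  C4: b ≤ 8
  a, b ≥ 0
max z = 5a + b

s.t.
  2a + 3b + s1 = 15
  a + s2 = 14
  2a + 4b + s3 = 33
  b + s4 = 8
  a, b, s1, s2, s3, s4 ≥ 0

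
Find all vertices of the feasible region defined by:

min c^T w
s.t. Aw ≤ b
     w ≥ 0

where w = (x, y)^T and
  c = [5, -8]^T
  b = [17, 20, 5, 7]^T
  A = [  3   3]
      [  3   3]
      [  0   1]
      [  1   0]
Each vertex is the intersection of two constraint boundaries that also satisfies all remaining constraints:
  x = 0 and y = 0 → (0, 0)
  3x + 3y = 17 and y = 0 → (5.667, 0)
  3x + 3y = 17 and y = 5 → (0.6667, 5)
  y = 5 and x = 0 → (0, 5)

Vertices: (0, 0), (5.667, 0), (0.6667, 5), (0, 5)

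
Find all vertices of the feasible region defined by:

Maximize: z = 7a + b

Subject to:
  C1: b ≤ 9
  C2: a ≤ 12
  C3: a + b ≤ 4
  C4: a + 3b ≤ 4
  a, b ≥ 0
Each vertex is the intersection of two constraint boundaries that also satisfies all remaining constraints:
  a = 0 and b = 0 → (0, 0)
  a + b = 4 and a + 3b = 4 → (4, 0)
  a + 3b = 4 and a = 0 → (0, 1.333)

Vertices: (0, 0), (4, 0), (0, 1.333)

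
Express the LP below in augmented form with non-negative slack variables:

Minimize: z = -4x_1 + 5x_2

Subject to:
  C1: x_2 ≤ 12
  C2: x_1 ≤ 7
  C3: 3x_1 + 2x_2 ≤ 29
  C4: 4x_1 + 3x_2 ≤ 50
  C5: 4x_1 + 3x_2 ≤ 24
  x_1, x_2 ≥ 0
min z = -4x_1 + 5x_2

s.t.
  x_2 + s1 = 12
  x_1 + s2 = 7
  3x_1 + 2x_2 + s3 = 29
  4x_1 + 3x_2 + s4 = 50
  4x_1 + 3x_2 + s5 = 24
  x_1, x_2, s1, s2, s3, s4, s5 ≥ 0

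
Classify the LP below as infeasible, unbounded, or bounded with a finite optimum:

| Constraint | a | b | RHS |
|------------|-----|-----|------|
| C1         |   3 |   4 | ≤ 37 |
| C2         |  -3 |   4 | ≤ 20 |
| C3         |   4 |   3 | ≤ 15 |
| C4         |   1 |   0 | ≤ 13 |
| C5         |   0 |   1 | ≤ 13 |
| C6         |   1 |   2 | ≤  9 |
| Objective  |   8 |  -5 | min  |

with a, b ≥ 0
The point (0, 4.5) satisfies every constraint, so the LP is feasible; the constraints give a ≤ 13 and b ≤ 13, which with a, b ≥ 0 keep the feasible region inside a bounded box. A feasible, bounded LP attains a finite optimum at a vertex.

The LP has an optimal solution: (0, 4.5) with z = -22.5.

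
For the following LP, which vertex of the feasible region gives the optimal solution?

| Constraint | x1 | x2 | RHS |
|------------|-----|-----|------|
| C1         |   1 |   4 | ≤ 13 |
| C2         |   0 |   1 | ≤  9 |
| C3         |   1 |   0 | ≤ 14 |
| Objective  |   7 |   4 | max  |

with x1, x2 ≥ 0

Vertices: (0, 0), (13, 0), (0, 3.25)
Evaluating z = 7x1 + 4x2 at each vertex:
  (0, 0): z = 0
  (13, 0): z = 91
  (0, 3.25): z = 13

The largest value is z = 91, attained at (13, 0).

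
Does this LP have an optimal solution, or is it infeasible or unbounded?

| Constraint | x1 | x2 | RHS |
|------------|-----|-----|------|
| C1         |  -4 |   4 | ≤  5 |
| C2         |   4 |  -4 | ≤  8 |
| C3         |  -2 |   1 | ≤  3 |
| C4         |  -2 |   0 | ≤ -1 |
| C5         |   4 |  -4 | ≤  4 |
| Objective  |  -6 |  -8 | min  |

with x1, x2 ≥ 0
Feasible point: (1, 0) satisfies every constraint, so the LP is feasible.
Direction d = (1, 1): for each constraint row a, a·d ≤ 0 —
  (-4)(1) + (4)(1) = 0 ≤ 0
  (4)(1) + (-4)(1) = 0 ≤ 0
  (-2)(1) + (1)(1) = -1 ≤ 0
  (-2)(1) + (0)(1) = -2 ≤ 0
  (4)(1) + (-4)(1) = 0 ≤ 0
and d ≥ 0, so (1, 0) + t·d stays feasible for every t ≥ 0. Along this ray z = -6x1 - 8x2 changes by -14 per unit t, so z → −∞.

Unbounded — the objective can decrease without bound over the feasible region.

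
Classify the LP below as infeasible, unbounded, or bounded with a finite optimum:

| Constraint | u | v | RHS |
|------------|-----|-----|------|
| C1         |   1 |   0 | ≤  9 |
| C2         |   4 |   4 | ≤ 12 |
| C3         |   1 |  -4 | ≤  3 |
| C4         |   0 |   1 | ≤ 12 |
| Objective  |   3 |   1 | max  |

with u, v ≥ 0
The point (3, 0) satisfies every constraint, so the LP is feasible; the constraints give u ≤ 9 and v ≤ 12, which with u, v ≥ 0 keep the feasible region inside a bounded box. A feasible, bounded LP attains a finite optimum at a vertex.

Feasible with finite optimum z* = 9 at (3, 0).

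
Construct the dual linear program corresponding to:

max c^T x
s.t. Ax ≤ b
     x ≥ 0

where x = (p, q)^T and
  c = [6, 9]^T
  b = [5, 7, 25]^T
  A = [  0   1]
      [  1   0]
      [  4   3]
Minimize: z = 5y1 + 7y2 + 25y3

Subject to:
  C1: -y2 - 4y3 ≤ -6
  C2: -y1 - 3y3 ≤ -9
  y1, y2, y3 ≥ 0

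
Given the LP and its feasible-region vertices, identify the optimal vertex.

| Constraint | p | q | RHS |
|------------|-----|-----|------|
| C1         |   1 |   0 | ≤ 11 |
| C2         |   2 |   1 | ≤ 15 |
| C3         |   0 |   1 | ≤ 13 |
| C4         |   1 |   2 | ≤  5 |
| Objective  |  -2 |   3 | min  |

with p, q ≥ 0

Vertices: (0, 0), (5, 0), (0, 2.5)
Evaluating z = -2p + 3q at each vertex:
  (0, 0): z = 0
  (5, 0): z = -10
  (0, 2.5): z = 7.5

The smallest value is z = -10, attained at (5, 0).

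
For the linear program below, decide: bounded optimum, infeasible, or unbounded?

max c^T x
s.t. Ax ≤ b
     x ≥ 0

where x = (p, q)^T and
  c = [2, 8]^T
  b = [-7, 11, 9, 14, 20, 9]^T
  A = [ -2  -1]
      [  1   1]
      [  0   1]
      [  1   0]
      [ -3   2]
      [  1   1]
The point (0, 9) satisfies every constraint, so the LP is feasible; the constraints give p ≤ 14 and q ≤ 9, which with p, q ≥ 0 keep the feasible region inside a bounded box. A feasible, bounded LP attains a finite optimum at a vertex.

Feasible with finite optimum z* = 72 at (0, 9).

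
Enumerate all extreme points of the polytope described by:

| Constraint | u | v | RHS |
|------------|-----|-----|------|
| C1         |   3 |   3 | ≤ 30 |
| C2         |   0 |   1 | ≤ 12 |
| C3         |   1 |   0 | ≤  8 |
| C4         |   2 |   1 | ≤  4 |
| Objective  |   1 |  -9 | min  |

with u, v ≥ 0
Each vertex is the intersection of two constraint boundaries that also satisfies all remaining constraints:
  u = 0 and v = 0 → (0, 0)
  2u + v = 4 and v = 0 → (2, 0)
  2u + v = 4 and u = 0 → (0, 4)

Vertices: (0, 0), (2, 0), (0, 4)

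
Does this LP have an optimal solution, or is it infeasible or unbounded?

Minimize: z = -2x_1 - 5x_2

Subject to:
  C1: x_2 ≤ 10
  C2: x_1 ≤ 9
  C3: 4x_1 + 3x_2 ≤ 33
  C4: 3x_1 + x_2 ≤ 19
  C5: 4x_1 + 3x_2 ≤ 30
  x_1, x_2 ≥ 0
The point (0, 10) satisfies every constraint, so the LP is feasible; the constraints give x_1 ≤ 9 and x_2 ≤ 10, which with x_1, x_2 ≥ 0 keep the feasible region inside a bounded box. A feasible, bounded LP attains a finite optimum at a vertex.

Evaluating z = -2x_1 - 5x_2 at each vertex:
  (0, 0): z = 0
  (6.333, 0): z = -12.67
  (5.4, 2.8): z = -24.8
  (0, 10): z = -50

The LP has an optimal solution: (0, 10) with z = -50.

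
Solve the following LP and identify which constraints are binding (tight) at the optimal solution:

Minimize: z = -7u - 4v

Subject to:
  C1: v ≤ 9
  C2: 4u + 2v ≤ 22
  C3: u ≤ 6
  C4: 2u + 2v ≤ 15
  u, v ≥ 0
Optimal: u = 3.5, v = 4
Slack at optimum:
  C1: slack = 5
  C2: slack = 0 (binding)
  C3: slack = 2.5
  C4: slack = 0 (binding)
  u ≥ 0: u = 3.5
  v ≥ 0: v = 4
Binding constraints: C2, C4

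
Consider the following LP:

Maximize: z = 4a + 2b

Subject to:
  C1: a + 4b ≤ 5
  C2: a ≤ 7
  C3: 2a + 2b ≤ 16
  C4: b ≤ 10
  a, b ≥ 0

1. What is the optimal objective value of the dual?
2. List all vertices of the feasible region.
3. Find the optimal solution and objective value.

1. 20 (by strong duality, equal to the primal optimum)
2. (0, 0), (5, 0), (0, 1.25)
3. a = 5, b = 0, z = 20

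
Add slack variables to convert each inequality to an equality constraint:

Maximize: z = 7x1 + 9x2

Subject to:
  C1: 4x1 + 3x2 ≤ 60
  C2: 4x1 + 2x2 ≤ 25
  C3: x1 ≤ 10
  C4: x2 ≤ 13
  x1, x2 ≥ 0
max z = 7x1 + 9x2

s.t.
  4x1 + 3x2 + s1 = 60
  4x1 + 2x2 + s2 = 25
  x1 + s3 = 10
  x2 + s4 = 13
  x1, x2, s1, s2, s3, s4 ≥ 0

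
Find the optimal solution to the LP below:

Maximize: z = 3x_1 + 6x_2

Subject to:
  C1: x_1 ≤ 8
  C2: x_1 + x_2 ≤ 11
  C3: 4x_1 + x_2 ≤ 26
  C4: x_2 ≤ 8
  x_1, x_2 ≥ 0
x_1 = 3, x_2 = 8, z = 57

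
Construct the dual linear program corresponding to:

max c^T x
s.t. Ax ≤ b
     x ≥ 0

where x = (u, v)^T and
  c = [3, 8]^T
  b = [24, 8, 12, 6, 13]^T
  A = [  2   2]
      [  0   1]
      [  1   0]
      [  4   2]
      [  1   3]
Minimize: z = 24y1 + 8y2 + 12y3 + 6y4 + 13y5

Subject to:
  C1: -2y1 - y3 - 4y4 - y5 ≤ -3
  C2: -2y1 - y2 - 2y4 - 3y5 ≤ -8
  y1, y2, y3, y4, y5 ≥ 0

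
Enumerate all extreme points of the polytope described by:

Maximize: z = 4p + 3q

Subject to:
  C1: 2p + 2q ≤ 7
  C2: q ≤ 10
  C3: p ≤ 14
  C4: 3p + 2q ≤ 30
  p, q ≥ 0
Each vertex is the intersection of two constraint boundaries that also satisfies all remaining constraints:
  p = 0 and q = 0 → (0, 0)
  2p + 2q = 7 and q = 0 → (3.5, 0)
  2p + 2q = 7 and p = 0 → (0, 3.5)

Vertices: (0, 0), (3.5, 0), (0, 3.5)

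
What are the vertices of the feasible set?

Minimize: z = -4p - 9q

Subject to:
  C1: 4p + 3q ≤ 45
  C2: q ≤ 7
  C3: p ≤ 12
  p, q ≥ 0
Each vertex is the intersection of two constraint boundaries that also satisfies all remaining constraints:
  p = 0 and q = 0 → (0, 0)
  4p + 3q = 45 and q = 0 → (11.25, 0)
  4p + 3q = 45 and q = 7 → (6, 7)
  q = 7 and p = 0 → (0, 7)

Vertices: (0, 0), (11.25, 0), (6, 7), (0, 7)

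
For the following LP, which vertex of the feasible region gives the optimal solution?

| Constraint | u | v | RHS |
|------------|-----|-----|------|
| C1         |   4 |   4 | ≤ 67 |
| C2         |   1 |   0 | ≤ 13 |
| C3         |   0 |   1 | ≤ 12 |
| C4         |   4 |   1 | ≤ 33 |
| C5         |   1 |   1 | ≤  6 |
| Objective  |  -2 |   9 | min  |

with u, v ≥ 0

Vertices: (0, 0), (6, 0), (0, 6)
Evaluating z = -2u + 9v at each vertex:
  (0, 0): z = 0
  (6, 0): z = -12
  (0, 6): z = 54

The smallest value is z = -12, attained at (6, 0).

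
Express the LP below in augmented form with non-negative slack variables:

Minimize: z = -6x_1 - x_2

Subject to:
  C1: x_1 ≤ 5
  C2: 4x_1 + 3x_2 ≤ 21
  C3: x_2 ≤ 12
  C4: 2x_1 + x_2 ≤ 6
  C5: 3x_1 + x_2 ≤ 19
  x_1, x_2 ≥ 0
min z = -6x_1 - x_2

s.t.
  x_1 + s1 = 5
  4x_1 + 3x_2 + s2 = 21
  x_2 + s3 = 12
  2x_1 + x_2 + s4 = 6
  3x_1 + x_2 + s5 = 19
  x_1, x_2, s1, s2, s3, s4, s5 ≥ 0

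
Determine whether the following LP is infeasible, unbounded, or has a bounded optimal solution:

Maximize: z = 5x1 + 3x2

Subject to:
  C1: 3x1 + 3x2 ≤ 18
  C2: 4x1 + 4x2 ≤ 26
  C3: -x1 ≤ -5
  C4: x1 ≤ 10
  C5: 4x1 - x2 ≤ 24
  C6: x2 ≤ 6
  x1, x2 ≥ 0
The point (6, 0) satisfies every constraint, so the LP is feasible; the constraints give x1 ≤ 10 and x2 ≤ 6, which with x1, x2 ≥ 0 keep the feasible region inside a bounded box. A feasible, bounded LP attains a finite optimum at a vertex.

The LP has an optimal solution: (6, 0) with z = 30.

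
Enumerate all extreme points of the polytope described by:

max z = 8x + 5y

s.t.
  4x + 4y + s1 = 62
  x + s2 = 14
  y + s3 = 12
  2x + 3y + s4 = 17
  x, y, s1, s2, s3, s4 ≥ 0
Each vertex is the intersection of two constraint boundaries that also satisfies all remaining constraints:
  x = 0 and y = 0 → (0, 0)
  2x + 3y = 17 and y = 0 → (8.5, 0)
  2x + 3y = 17 and x = 0 → (0, 5.667)

Vertices: (0, 0), (8.5, 0), (0, 5.667)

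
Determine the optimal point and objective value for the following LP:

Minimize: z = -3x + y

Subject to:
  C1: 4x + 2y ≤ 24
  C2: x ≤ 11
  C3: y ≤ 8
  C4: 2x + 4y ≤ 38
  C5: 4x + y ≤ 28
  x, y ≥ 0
Each vertex is the intersection of two constraint boundaries that also satisfies all remaining constraints:
  x = 0 and y = 0 → (0, 0)
  4x + 2y = 24 and y = 0 → (6, 0)
  4x + 2y = 24 and y = 8 → (2, 8)
  y = 8 and x = 0 → (0, 8)

Evaluating z = -3x + y at each vertex:
  (0, 0): z = 0
  (6, 0): z = -18
  (2, 8): z = 2
  (0, 8): z = 8

The minimum is at (6, 0) with z = -18.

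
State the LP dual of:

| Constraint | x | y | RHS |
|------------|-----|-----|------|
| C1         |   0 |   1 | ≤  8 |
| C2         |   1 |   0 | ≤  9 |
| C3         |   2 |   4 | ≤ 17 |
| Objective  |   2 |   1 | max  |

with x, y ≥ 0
Minimize: z = 8y1 + 9y2 + 17y3

Subject to:
  C1: -y2 - 2y3 ≤ -2
  C2: -y1 - 4y3 ≤ -1
  y1, y2, y3 ≥ 0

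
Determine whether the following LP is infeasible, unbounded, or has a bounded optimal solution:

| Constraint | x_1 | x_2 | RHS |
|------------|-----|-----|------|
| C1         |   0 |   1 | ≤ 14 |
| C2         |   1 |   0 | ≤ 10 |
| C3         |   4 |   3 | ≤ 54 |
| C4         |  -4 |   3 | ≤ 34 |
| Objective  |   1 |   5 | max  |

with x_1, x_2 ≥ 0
The point (3, 14) satisfies every constraint, so the LP is feasible; the constraints give x_1 ≤ 10 and x_2 ≤ 14, which with x_1, x_2 ≥ 0 keep the feasible region inside a bounded box. A feasible, bounded LP attains a finite optimum at a vertex.

Evaluating z = x_1 + 5x_2 at each vertex:
  (0, 0): z = 0
  (10, 0): z = 10
  (10, 4.667): z = 33.33
  (3, 14): z = 73
  (2, 14): z = 72
  (0, 11.33): z = 56.67

The LP has an optimal solution: (3, 14) with z = 73.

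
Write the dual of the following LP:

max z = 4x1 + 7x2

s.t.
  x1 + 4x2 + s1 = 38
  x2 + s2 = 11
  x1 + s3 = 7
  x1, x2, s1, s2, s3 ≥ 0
Minimize: z = 38y1 + 11y2 + 7y3

Subject to:
  C1: -y1 - y3 ≤ -4
  C2: -4y1 - y2 ≤ -7
  y1, y2, y3 ≥ 0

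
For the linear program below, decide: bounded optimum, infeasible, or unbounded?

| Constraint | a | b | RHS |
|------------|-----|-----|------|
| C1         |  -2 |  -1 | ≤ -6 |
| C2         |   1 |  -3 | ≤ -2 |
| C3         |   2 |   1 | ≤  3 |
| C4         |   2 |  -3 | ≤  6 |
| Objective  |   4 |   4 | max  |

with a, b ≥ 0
C3 requires 2a + b ≤ 3, while C1 (-2a - b ≤ -6) is equivalent to 2a + b ≥ 6. Together they would need 6 ≤ 2a + b ≤ 3, which is impossible since 6 > 3. No point satisfies all constraints.

Infeasible: no point satisfies all constraints simultaneously.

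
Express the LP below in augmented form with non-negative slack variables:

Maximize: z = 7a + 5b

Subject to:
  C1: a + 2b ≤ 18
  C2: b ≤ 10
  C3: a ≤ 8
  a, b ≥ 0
max z = 7a + 5b

s.t.
  a + 2b + s1 = 18
  b + s2 = 10
  a + s3 = 8
  a, b, s1, s2, s3 ≥ 0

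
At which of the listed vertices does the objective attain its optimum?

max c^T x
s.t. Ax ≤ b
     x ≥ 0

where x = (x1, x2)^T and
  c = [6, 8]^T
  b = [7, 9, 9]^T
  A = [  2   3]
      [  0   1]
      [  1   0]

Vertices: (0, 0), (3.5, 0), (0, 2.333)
(3.5, 0) with z = 21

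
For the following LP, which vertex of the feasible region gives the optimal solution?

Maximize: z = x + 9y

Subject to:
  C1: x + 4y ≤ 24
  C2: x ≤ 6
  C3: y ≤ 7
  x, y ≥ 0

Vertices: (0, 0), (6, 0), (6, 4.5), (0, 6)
Evaluating z = x + 9y at each vertex:
  (0, 0): z = 0
  (6, 0): z = 6
  (6, 4.5): z = 46.5
  (0, 6): z = 54

The largest value is z = 54, attained at (0, 6).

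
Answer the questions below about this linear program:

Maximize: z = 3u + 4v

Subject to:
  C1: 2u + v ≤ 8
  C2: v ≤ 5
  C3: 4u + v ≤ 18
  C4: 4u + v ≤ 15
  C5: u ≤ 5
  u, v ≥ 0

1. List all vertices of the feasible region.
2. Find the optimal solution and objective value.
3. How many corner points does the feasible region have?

1. (0, 0), (3.75, 0), (3.5, 1), (1.5, 5), (0, 5)
2. u = 1.5, v = 5, z = 24.5
3. 5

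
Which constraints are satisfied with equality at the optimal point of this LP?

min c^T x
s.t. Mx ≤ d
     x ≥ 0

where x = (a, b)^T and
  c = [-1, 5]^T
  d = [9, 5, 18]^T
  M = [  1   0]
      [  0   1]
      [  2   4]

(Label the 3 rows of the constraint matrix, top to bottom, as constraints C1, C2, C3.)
Optimal: a = 9, b = 0
Binding: C1, C3, b ≥ 0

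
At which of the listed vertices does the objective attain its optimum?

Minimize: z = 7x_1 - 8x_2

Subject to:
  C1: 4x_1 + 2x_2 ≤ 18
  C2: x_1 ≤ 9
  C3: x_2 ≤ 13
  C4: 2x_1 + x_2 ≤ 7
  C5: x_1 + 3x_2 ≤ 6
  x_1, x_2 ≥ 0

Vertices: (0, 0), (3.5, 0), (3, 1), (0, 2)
Evaluating z = 7x_1 - 8x_2 at each vertex:
  (0, 0): z = 0
  (3.5, 0): z = 24.5
  (3, 1): z = 13
  (0, 2): z = -16

The smallest value is z = -16, attained at (0, 2).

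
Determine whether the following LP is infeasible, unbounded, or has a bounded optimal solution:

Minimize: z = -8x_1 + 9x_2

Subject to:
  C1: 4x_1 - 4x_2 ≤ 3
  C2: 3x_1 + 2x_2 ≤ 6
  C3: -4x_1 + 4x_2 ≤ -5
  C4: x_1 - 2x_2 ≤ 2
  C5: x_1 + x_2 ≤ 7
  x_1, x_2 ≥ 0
C1 requires 4x_1 - 4x_2 ≤ 3, while C3 (-4x_1 + 4x_2 ≤ -5) is equivalent to 4x_1 - 4x_2 ≥ 5. Together they would need 5 ≤ 4x_1 - 4x_2 ≤ 3, which is impossible since 5 > 3. No point satisfies all constraints.

Infeasible: no point satisfies all constraints simultaneously.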